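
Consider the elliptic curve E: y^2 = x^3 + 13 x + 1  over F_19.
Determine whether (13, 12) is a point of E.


Check whether y^2 = x^3 + 13 x + 1 (mod 19) for (x, y) = (13, 12).
LHS: y^2 = 12^2 mod 19 = 11
RHS: x^3 + 13 x + 1 = 13^3 + 13*13 + 1 mod 19 = 11
LHS = RHS

Yes, on the curve


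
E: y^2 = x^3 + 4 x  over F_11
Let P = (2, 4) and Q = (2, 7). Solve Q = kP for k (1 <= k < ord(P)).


Enumerate multiples of P until we hit Q = (2, 7):
  1P = (2, 4)
  2P = (0, 0)
  3P = (2, 7)
Match found at i = 3.

k = 3


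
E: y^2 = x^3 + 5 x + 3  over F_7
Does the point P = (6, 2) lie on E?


Check whether y^2 = x^3 + 5 x + 3 (mod 7) for (x, y) = (6, 2).
LHS: y^2 = 2^2 mod 7 = 4
RHS: x^3 + 5 x + 3 = 6^3 + 5*6 + 3 mod 7 = 4
LHS = RHS

Yes, on the curve


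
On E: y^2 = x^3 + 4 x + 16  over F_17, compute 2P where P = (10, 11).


Doubling: s = (3 x1^2 + a) / (2 y1)
s = (3*10^2 + 4) / (2*11) mod 17 = 3
x3 = s^2 - 2 x1 mod 17 = 3^2 - 2*10 = 6
y3 = s (x1 - x3) - y1 mod 17 = 3 * (10 - 6) - 11 = 1

2P = (6, 1)


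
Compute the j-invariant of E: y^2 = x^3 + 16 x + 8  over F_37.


Delta = -16(4 a^3 + 27 b^2) mod 37 = 29
-1728 * (4 a)^3 = -1728 * (4*16)^3 mod 37 = 26
j = 26 * 29^(-1) mod 37 = 6

j = 6 (mod 37)


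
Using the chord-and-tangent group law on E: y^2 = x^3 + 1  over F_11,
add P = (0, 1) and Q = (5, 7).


P != Q, so use the chord formula.
s = (y2 - y1) / (x2 - x1) = (6) / (5) mod 11 = 10
x3 = s^2 - x1 - x2 mod 11 = 10^2 - 0 - 5 = 7
y3 = s (x1 - x3) - y1 mod 11 = 10 * (0 - 7) - 1 = 6

P + Q = (7, 6)


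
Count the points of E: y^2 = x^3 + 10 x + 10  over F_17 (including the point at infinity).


For each x in F_17, count y with y^2 = x^3 + 10 x + 10 mod 17:
  x = 1: RHS = 4, y in [2, 15]  -> 2 point(s)
  x = 2: RHS = 4, y in [2, 15]  -> 2 point(s)
  x = 3: RHS = 16, y in [4, 13]  -> 2 point(s)
  x = 5: RHS = 15, y in [7, 10]  -> 2 point(s)
  x = 7: RHS = 15, y in [7, 10]  -> 2 point(s)
  x = 9: RHS = 13, y in [8, 9]  -> 2 point(s)
  x = 13: RHS = 8, y in [5, 12]  -> 2 point(s)
  x = 14: RHS = 4, y in [2, 15]  -> 2 point(s)
  x = 15: RHS = 16, y in [4, 13]  -> 2 point(s)
  x = 16: RHS = 16, y in [4, 13]  -> 2 point(s)
Affine points: 20. Add the point at infinity: total = 21.

#E(F_17) = 21


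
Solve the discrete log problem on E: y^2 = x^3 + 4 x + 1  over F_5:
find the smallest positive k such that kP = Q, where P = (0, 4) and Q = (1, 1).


Enumerate multiples of P until we hit Q = (1, 1):
  1P = (0, 4)
  2P = (4, 4)
  3P = (1, 1)
Match found at i = 3.

k = 3


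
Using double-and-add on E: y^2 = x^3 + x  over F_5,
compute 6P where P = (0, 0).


k = 6 = 110_2 (binary, LSB first: 011)
Double-and-add from P = (0, 0):
  bit 0 = 0: acc unchanged = O
  bit 1 = 1: acc = O + O = O
  bit 2 = 1: acc = O + O = O

6P = O


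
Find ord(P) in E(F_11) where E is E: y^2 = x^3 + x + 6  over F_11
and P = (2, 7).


Compute successive multiples of P until we hit O:
  1P = (2, 7)
  2P = (5, 2)
  3P = (8, 3)
  4P = (10, 2)
  5P = (3, 6)
  6P = (7, 9)
  7P = (7, 2)
  8P = (3, 5)
  ... (continuing to 13P)
  13P = O

ord(P) = 13


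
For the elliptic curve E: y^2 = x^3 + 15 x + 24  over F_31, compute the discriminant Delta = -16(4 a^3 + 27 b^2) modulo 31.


4 a^3 + 27 b^2 = 4*15^3 + 27*24^2 = 13500 + 15552 = 29052
Delta = -16 * (29052) = -464832
Delta mod 31 = 13

Delta = 13 (mod 31)


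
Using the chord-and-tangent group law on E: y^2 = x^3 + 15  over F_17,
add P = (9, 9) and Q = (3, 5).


P != Q, so use the chord formula.
s = (y2 - y1) / (x2 - x1) = (13) / (11) mod 17 = 12
x3 = s^2 - x1 - x2 mod 17 = 12^2 - 9 - 3 = 13
y3 = s (x1 - x3) - y1 mod 17 = 12 * (9 - 13) - 9 = 11

P + Q = (13, 11)


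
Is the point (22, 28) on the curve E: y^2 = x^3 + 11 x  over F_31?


Check whether y^2 = x^3 + 11 x + 0 (mod 31) for (x, y) = (22, 28).
LHS: y^2 = 28^2 mod 31 = 9
RHS: x^3 + 11 x + 0 = 22^3 + 11*22 + 0 mod 31 = 9
LHS = RHS

Yes, on the curve


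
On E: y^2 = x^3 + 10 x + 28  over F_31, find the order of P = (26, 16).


Compute successive multiples of P until we hit O:
  1P = (26, 16)
  2P = (12, 27)
  3P = (2, 5)
  4P = (8, 0)
  5P = (2, 26)
  6P = (12, 4)
  7P = (26, 15)
  8P = O

ord(P) = 8


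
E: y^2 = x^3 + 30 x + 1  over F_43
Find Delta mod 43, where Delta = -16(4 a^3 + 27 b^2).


4 a^3 + 27 b^2 = 4*30^3 + 27*1^2 = 108000 + 27 = 108027
Delta = -16 * (108027) = -1728432
Delta mod 43 = 39

Delta = 39 (mod 43)


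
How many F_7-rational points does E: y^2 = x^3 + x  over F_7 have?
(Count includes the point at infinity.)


For each x in F_7, count y with y^2 = x^3 + 1 x + 0 mod 7:
  x = 0: RHS = 0, y in [0]  -> 1 point(s)
  x = 1: RHS = 2, y in [3, 4]  -> 2 point(s)
  x = 3: RHS = 2, y in [3, 4]  -> 2 point(s)
  x = 5: RHS = 4, y in [2, 5]  -> 2 point(s)
Affine points: 7. Add the point at infinity: total = 8.

#E(F_7) = 8


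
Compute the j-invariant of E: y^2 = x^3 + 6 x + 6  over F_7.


Delta = -16(4 a^3 + 27 b^2) mod 7 = 3
-1728 * (4 a)^3 = -1728 * (4*6)^3 mod 7 = 6
j = 6 * 3^(-1) mod 7 = 2

j = 2 (mod 7)


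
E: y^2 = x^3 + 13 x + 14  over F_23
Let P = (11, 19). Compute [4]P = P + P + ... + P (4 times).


k = 4 = 100_2 (binary, LSB first: 001)
Double-and-add from P = (11, 19):
  bit 0 = 0: acc unchanged = O
  bit 1 = 0: acc unchanged = O
  bit 2 = 1: acc = O + (8, 20) = (8, 20)

4P = (8, 20)


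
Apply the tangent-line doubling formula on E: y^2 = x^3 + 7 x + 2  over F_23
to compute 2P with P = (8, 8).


Doubling: s = (3 x1^2 + a) / (2 y1)
s = (3*8^2 + 7) / (2*8) mod 23 = 11
x3 = s^2 - 2 x1 mod 23 = 11^2 - 2*8 = 13
y3 = s (x1 - x3) - y1 mod 23 = 11 * (8 - 13) - 8 = 6

2P = (13, 6)


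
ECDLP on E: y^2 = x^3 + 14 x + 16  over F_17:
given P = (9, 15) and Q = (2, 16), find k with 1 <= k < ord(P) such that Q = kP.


Enumerate multiples of P until we hit Q = (2, 16):
  1P = (9, 15)
  2P = (12, 12)
  3P = (14, 7)
  4P = (2, 1)
  5P = (10, 0)
  6P = (2, 16)
Match found at i = 6.

k = 6


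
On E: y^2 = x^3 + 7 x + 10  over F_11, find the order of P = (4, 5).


Compute successive multiples of P until we hit O:
  1P = (4, 5)
  2P = (3, 6)
  3P = (5, 7)
  4P = (6, 2)
  5P = (6, 9)
  6P = (5, 4)
  7P = (3, 5)
  8P = (4, 6)
  ... (continuing to 9P)
  9P = O

ord(P) = 9


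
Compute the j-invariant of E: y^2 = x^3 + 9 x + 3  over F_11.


Delta = -16(4 a^3 + 27 b^2) mod 11 = 1
-1728 * (4 a)^3 = -1728 * (4*9)^3 mod 11 = 6
j = 6 * 1^(-1) mod 11 = 6

j = 6 (mod 11)


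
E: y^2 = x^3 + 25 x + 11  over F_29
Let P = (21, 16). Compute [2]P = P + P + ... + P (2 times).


k = 2 = 10_2 (binary, LSB first: 01)
Double-and-add from P = (21, 16):
  bit 0 = 0: acc unchanged = O
  bit 1 = 1: acc = O + (12, 26) = (12, 26)

2P = (12, 26)


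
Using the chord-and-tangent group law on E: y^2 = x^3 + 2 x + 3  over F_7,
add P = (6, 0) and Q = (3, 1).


P != Q, so use the chord formula.
s = (y2 - y1) / (x2 - x1) = (1) / (4) mod 7 = 2
x3 = s^2 - x1 - x2 mod 7 = 2^2 - 6 - 3 = 2
y3 = s (x1 - x3) - y1 mod 7 = 2 * (6 - 2) - 0 = 1

P + Q = (2, 1)


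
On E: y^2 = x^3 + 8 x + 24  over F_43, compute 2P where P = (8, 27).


Doubling: s = (3 x1^2 + a) / (2 y1)
s = (3*8^2 + 8) / (2*27) mod 43 = 26
x3 = s^2 - 2 x1 mod 43 = 26^2 - 2*8 = 15
y3 = s (x1 - x3) - y1 mod 43 = 26 * (8 - 15) - 27 = 6

2P = (15, 6)


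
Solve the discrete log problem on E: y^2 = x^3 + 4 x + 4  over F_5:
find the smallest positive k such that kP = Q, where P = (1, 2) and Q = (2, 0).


Enumerate multiples of P until we hit Q = (2, 0):
  1P = (1, 2)
  2P = (2, 0)
Match found at i = 2.

k = 2


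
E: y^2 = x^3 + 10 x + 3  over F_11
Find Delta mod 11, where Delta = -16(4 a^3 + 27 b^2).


4 a^3 + 27 b^2 = 4*10^3 + 27*3^2 = 4000 + 243 = 4243
Delta = -16 * (4243) = -67888
Delta mod 11 = 4

Delta = 4 (mod 11)


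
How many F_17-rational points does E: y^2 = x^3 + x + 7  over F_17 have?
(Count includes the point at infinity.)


For each x in F_17, count y with y^2 = x^3 + 1 x + 7 mod 17:
  x = 1: RHS = 9, y in [3, 14]  -> 2 point(s)
  x = 2: RHS = 0, y in [0]  -> 1 point(s)
  x = 5: RHS = 1, y in [1, 16]  -> 2 point(s)
  x = 6: RHS = 8, y in [5, 12]  -> 2 point(s)
  x = 7: RHS = 0, y in [0]  -> 1 point(s)
  x = 8: RHS = 0, y in [0]  -> 1 point(s)
  x = 12: RHS = 13, y in [8, 9]  -> 2 point(s)
Affine points: 11. Add the point at infinity: total = 12.

#E(F_17) = 12


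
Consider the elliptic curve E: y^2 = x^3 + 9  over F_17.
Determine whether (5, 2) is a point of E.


Check whether y^2 = x^3 + 0 x + 9 (mod 17) for (x, y) = (5, 2).
LHS: y^2 = 2^2 mod 17 = 4
RHS: x^3 + 0 x + 9 = 5^3 + 0*5 + 9 mod 17 = 15
LHS != RHS

No, not on the curve


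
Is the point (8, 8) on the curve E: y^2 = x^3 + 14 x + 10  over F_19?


Check whether y^2 = x^3 + 14 x + 10 (mod 19) for (x, y) = (8, 8).
LHS: y^2 = 8^2 mod 19 = 7
RHS: x^3 + 14 x + 10 = 8^3 + 14*8 + 10 mod 19 = 7
LHS = RHS

Yes, on the curve


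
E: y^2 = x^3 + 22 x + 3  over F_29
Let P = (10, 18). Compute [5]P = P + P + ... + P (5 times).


k = 5 = 101_2 (binary, LSB first: 101)
Double-and-add from P = (10, 18):
  bit 0 = 1: acc = O + (10, 18) = (10, 18)
  bit 1 = 0: acc unchanged = (10, 18)
  bit 2 = 1: acc = (10, 18) + (20, 27) = (3, 26)

5P = (3, 26)


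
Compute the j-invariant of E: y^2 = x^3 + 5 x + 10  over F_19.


Delta = -16(4 a^3 + 27 b^2) mod 19 = 5
-1728 * (4 a)^3 = -1728 * (4*5)^3 mod 19 = 1
j = 1 * 5^(-1) mod 19 = 4

j = 4 (mod 19)


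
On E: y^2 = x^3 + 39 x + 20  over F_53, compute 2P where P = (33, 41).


Doubling: s = (3 x1^2 + a) / (2 y1)
s = (3*33^2 + 39) / (2*41) mod 53 = 8
x3 = s^2 - 2 x1 mod 53 = 8^2 - 2*33 = 51
y3 = s (x1 - x3) - y1 mod 53 = 8 * (33 - 51) - 41 = 27

2P = (51, 27)


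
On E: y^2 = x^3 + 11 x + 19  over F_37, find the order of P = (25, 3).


Compute successive multiples of P until we hit O:
  1P = (25, 3)
  2P = (23, 9)
  3P = (35, 27)
  4P = (2, 30)
  5P = (9, 12)
  6P = (13, 18)
  7P = (26, 26)
  8P = (34, 12)
  ... (continuing to 37P)
  37P = O

ord(P) = 37


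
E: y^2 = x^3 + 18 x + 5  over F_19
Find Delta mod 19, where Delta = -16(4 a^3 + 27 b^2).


4 a^3 + 27 b^2 = 4*18^3 + 27*5^2 = 23328 + 675 = 24003
Delta = -16 * (24003) = -384048
Delta mod 19 = 18

Delta = 18 (mod 19)


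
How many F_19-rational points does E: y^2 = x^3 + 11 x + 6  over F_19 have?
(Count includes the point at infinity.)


For each x in F_19, count y with y^2 = x^3 + 11 x + 6 mod 19:
  x = 0: RHS = 6, y in [5, 14]  -> 2 point(s)
  x = 2: RHS = 17, y in [6, 13]  -> 2 point(s)
  x = 3: RHS = 9, y in [3, 16]  -> 2 point(s)
  x = 4: RHS = 0, y in [0]  -> 1 point(s)
  x = 8: RHS = 17, y in [6, 13]  -> 2 point(s)
  x = 9: RHS = 17, y in [6, 13]  -> 2 point(s)
  x = 12: RHS = 4, y in [2, 17]  -> 2 point(s)
  x = 13: RHS = 9, y in [3, 16]  -> 2 point(s)
  x = 14: RHS = 16, y in [4, 15]  -> 2 point(s)
Affine points: 17. Add the point at infinity: total = 18.

#E(F_19) = 18


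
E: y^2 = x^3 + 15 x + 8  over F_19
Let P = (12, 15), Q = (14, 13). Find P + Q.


P != Q, so use the chord formula.
s = (y2 - y1) / (x2 - x1) = (17) / (2) mod 19 = 18
x3 = s^2 - x1 - x2 mod 19 = 18^2 - 12 - 14 = 13
y3 = s (x1 - x3) - y1 mod 19 = 18 * (12 - 13) - 15 = 5

P + Q = (13, 5)


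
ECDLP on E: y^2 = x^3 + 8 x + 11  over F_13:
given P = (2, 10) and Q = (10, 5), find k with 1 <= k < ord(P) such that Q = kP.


Enumerate multiples of P until we hit Q = (10, 5):
  1P = (2, 10)
  2P = (10, 8)
  3P = (10, 5)
Match found at i = 3.

k = 3


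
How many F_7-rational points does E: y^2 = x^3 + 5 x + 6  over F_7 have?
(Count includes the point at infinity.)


For each x in F_7, count y with y^2 = x^3 + 5 x + 6 mod 7:
  x = 5: RHS = 2, y in [3, 4]  -> 2 point(s)
  x = 6: RHS = 0, y in [0]  -> 1 point(s)
Affine points: 3. Add the point at infinity: total = 4.

#E(F_7) = 4


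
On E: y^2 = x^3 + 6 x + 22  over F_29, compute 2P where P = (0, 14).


Doubling: s = (3 x1^2 + a) / (2 y1)
s = (3*0^2 + 6) / (2*14) mod 29 = 23
x3 = s^2 - 2 x1 mod 29 = 23^2 - 2*0 = 7
y3 = s (x1 - x3) - y1 mod 29 = 23 * (0 - 7) - 14 = 28

2P = (7, 28)


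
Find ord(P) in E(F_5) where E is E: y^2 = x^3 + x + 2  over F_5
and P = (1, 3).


Compute successive multiples of P until we hit O:
  1P = (1, 3)
  2P = (4, 0)
  3P = (1, 2)
  4P = O

ord(P) = 4


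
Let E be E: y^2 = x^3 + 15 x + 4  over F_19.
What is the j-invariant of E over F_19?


Delta = -16(4 a^3 + 27 b^2) mod 19 = 15
-1728 * (4 a)^3 = -1728 * (4*15)^3 mod 19 = 8
j = 8 * 15^(-1) mod 19 = 17

j = 17 (mod 19)


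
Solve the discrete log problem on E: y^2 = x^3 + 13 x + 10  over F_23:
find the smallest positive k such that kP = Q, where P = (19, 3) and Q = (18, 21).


Enumerate multiples of P until we hit Q = (18, 21):
  1P = (19, 3)
  2P = (20, 6)
  3P = (16, 6)
  4P = (12, 13)
  5P = (10, 17)
  6P = (18, 21)
Match found at i = 6.

k = 6


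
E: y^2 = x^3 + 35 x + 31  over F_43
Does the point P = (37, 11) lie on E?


Check whether y^2 = x^3 + 35 x + 31 (mod 43) for (x, y) = (37, 11).
LHS: y^2 = 11^2 mod 43 = 35
RHS: x^3 + 35 x + 31 = 37^3 + 35*37 + 31 mod 43 = 35
LHS = RHS

Yes, on the curve


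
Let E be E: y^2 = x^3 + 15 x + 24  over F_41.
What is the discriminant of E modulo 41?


4 a^3 + 27 b^2 = 4*15^3 + 27*24^2 = 13500 + 15552 = 29052
Delta = -16 * (29052) = -464832
Delta mod 41 = 26

Delta = 26 (mod 41)


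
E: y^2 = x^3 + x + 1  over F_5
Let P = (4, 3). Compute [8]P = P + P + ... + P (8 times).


k = 8 = 1000_2 (binary, LSB first: 0001)
Double-and-add from P = (4, 3):
  bit 0 = 0: acc unchanged = O
  bit 1 = 0: acc unchanged = O
  bit 2 = 0: acc unchanged = O
  bit 3 = 1: acc = O + (4, 2) = (4, 2)

8P = (4, 2)


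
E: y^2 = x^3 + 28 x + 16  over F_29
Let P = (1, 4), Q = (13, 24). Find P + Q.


P != Q, so use the chord formula.
s = (y2 - y1) / (x2 - x1) = (20) / (12) mod 29 = 21
x3 = s^2 - x1 - x2 mod 29 = 21^2 - 1 - 13 = 21
y3 = s (x1 - x3) - y1 mod 29 = 21 * (1 - 21) - 4 = 11

P + Q = (21, 11)


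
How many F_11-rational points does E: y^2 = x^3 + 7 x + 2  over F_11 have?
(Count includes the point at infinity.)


For each x in F_11, count y with y^2 = x^3 + 7 x + 2 mod 11:
  x = 7: RHS = 9, y in [3, 8]  -> 2 point(s)
  x = 8: RHS = 9, y in [3, 8]  -> 2 point(s)
  x = 10: RHS = 5, y in [4, 7]  -> 2 point(s)
Affine points: 6. Add the point at infinity: total = 7.

#E(F_11) = 7


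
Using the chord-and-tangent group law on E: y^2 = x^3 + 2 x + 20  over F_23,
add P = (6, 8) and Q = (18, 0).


P != Q, so use the chord formula.
s = (y2 - y1) / (x2 - x1) = (15) / (12) mod 23 = 7
x3 = s^2 - x1 - x2 mod 23 = 7^2 - 6 - 18 = 2
y3 = s (x1 - x3) - y1 mod 23 = 7 * (6 - 2) - 8 = 20

P + Q = (2, 20)


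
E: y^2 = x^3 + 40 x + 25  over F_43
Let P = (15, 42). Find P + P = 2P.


Doubling: s = (3 x1^2 + a) / (2 y1)
s = (3*15^2 + 40) / (2*42) mod 43 = 8
x3 = s^2 - 2 x1 mod 43 = 8^2 - 2*15 = 34
y3 = s (x1 - x3) - y1 mod 43 = 8 * (15 - 34) - 42 = 21

2P = (34, 21)


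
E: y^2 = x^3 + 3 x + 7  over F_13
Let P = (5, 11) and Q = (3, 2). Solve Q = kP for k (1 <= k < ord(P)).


Enumerate multiples of P until we hit Q = (3, 2):
  1P = (5, 11)
  2P = (3, 2)
Match found at i = 2.

k = 2


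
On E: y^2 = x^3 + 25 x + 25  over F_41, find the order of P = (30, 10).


Compute successive multiples of P until we hit O:
  1P = (30, 10)
  2P = (31, 28)
  3P = (17, 19)
  4P = (2, 40)
  5P = (25, 11)
  6P = (9, 35)
  7P = (1, 16)
  8P = (0, 5)
  ... (continuing to 51P)
  51P = O

ord(P) = 51


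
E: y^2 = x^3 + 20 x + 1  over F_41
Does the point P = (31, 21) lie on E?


Check whether y^2 = x^3 + 20 x + 1 (mod 41) for (x, y) = (31, 21).
LHS: y^2 = 21^2 mod 41 = 31
RHS: x^3 + 20 x + 1 = 31^3 + 20*31 + 1 mod 41 = 31
LHS = RHS

Yes, on the curve


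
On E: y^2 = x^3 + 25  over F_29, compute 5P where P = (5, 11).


k = 5 = 101_2 (binary, LSB first: 101)
Double-and-add from P = (5, 11):
  bit 0 = 1: acc = O + (5, 11) = (5, 11)
  bit 1 = 0: acc unchanged = (5, 11)
  bit 2 = 1: acc = (5, 11) + (18, 12) = (0, 5)

5P = (0, 5)


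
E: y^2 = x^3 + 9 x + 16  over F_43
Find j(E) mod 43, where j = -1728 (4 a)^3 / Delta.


Delta = -16(4 a^3 + 27 b^2) mod 43 = 3
-1728 * (4 a)^3 = -1728 * (4*9)^3 mod 43 = 35
j = 35 * 3^(-1) mod 43 = 26

j = 26 (mod 43)


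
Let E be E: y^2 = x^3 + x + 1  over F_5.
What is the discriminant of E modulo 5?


4 a^3 + 27 b^2 = 4*1^3 + 27*1^2 = 4 + 27 = 31
Delta = -16 * (31) = -496
Delta mod 5 = 4

Delta = 4 (mod 5)


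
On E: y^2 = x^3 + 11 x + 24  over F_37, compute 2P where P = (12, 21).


Doubling: s = (3 x1^2 + a) / (2 y1)
s = (3*12^2 + 11) / (2*21) mod 37 = 22
x3 = s^2 - 2 x1 mod 37 = 22^2 - 2*12 = 16
y3 = s (x1 - x3) - y1 mod 37 = 22 * (12 - 16) - 21 = 2

2P = (16, 2)


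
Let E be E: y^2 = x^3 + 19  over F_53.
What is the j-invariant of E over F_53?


Delta = -16(4 a^3 + 27 b^2) mod 53 = 27
-1728 * (4 a)^3 = -1728 * (4*0)^3 mod 53 = 0
j = 0 * 27^(-1) mod 53 = 0

j = 0 (mod 53)


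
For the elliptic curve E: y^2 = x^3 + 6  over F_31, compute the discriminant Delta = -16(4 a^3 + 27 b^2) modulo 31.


4 a^3 + 27 b^2 = 4*0^3 + 27*6^2 = 0 + 972 = 972
Delta = -16 * (972) = -15552
Delta mod 31 = 10

Delta = 10 (mod 31)


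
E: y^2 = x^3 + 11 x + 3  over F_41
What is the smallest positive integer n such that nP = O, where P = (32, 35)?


Compute successive multiples of P until we hit O:
  1P = (32, 35)
  2P = (23, 0)
  3P = (32, 6)
  4P = O

ord(P) = 4


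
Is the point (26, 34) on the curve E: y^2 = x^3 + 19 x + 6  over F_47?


Check whether y^2 = x^3 + 19 x + 6 (mod 47) for (x, y) = (26, 34).
LHS: y^2 = 34^2 mod 47 = 28
RHS: x^3 + 19 x + 6 = 26^3 + 19*26 + 6 mod 47 = 28
LHS = RHS

Yes, on the curve


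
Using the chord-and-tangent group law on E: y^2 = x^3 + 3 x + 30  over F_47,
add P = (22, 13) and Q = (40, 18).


P != Q, so use the chord formula.
s = (y2 - y1) / (x2 - x1) = (5) / (18) mod 47 = 29
x3 = s^2 - x1 - x2 mod 47 = 29^2 - 22 - 40 = 27
y3 = s (x1 - x3) - y1 mod 47 = 29 * (22 - 27) - 13 = 30

P + Q = (27, 30)


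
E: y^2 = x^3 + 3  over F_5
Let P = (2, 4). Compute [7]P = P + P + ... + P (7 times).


k = 7 = 111_2 (binary, LSB first: 111)
Double-and-add from P = (2, 4):
  bit 0 = 1: acc = O + (2, 4) = (2, 4)
  bit 1 = 1: acc = (2, 4) + (2, 1) = O
  bit 2 = 1: acc = O + (2, 4) = (2, 4)

7P = (2, 4)


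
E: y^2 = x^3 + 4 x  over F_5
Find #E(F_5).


For each x in F_5, count y with y^2 = x^3 + 4 x + 0 mod 5:
  x = 0: RHS = 0, y in [0]  -> 1 point(s)
  x = 1: RHS = 0, y in [0]  -> 1 point(s)
  x = 2: RHS = 1, y in [1, 4]  -> 2 point(s)
  x = 3: RHS = 4, y in [2, 3]  -> 2 point(s)
  x = 4: RHS = 0, y in [0]  -> 1 point(s)
Affine points: 7. Add the point at infinity: total = 8.

#E(F_5) = 8


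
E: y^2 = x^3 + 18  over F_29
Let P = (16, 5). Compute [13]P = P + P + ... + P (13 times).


k = 13 = 1101_2 (binary, LSB first: 1011)
Double-and-add from P = (16, 5):
  bit 0 = 1: acc = O + (16, 5) = (16, 5)
  bit 1 = 0: acc unchanged = (16, 5)
  bit 2 = 1: acc = (16, 5) + (22, 20) = (19, 2)
  bit 3 = 1: acc = (19, 2) + (9, 14) = (21, 12)

13P = (21, 12)


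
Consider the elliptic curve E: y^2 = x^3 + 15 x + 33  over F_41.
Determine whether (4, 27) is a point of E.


Check whether y^2 = x^3 + 15 x + 33 (mod 41) for (x, y) = (4, 27).
LHS: y^2 = 27^2 mod 41 = 32
RHS: x^3 + 15 x + 33 = 4^3 + 15*4 + 33 mod 41 = 34
LHS != RHS

No, not on the curve


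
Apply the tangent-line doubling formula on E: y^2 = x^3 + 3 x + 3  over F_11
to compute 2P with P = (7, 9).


Doubling: s = (3 x1^2 + a) / (2 y1)
s = (3*7^2 + 3) / (2*9) mod 11 = 1
x3 = s^2 - 2 x1 mod 11 = 1^2 - 2*7 = 9
y3 = s (x1 - x3) - y1 mod 11 = 1 * (7 - 9) - 9 = 0

2P = (9, 0)


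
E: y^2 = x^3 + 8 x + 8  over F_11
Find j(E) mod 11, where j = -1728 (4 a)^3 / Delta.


Delta = -16(4 a^3 + 27 b^2) mod 11 = 7
-1728 * (4 a)^3 = -1728 * (4*8)^3 mod 11 = 1
j = 1 * 7^(-1) mod 11 = 8

j = 8 (mod 11)


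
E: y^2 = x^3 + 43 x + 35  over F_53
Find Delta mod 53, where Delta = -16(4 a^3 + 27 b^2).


4 a^3 + 27 b^2 = 4*43^3 + 27*35^2 = 318028 + 33075 = 351103
Delta = -16 * (351103) = -5617648
Delta mod 53 = 34

Delta = 34 (mod 53)


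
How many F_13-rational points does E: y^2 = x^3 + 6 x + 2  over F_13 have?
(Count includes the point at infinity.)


For each x in F_13, count y with y^2 = x^3 + 6 x + 2 mod 13:
  x = 1: RHS = 9, y in [3, 10]  -> 2 point(s)
  x = 2: RHS = 9, y in [3, 10]  -> 2 point(s)
  x = 4: RHS = 12, y in [5, 8]  -> 2 point(s)
  x = 5: RHS = 1, y in [1, 12]  -> 2 point(s)
  x = 7: RHS = 10, y in [6, 7]  -> 2 point(s)
  x = 8: RHS = 3, y in [4, 9]  -> 2 point(s)
  x = 10: RHS = 9, y in [3, 10]  -> 2 point(s)
Affine points: 14. Add the point at infinity: total = 15.

#E(F_13) = 15


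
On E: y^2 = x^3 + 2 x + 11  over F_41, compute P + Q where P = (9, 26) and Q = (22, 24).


P != Q, so use the chord formula.
s = (y2 - y1) / (x2 - x1) = (39) / (13) mod 41 = 3
x3 = s^2 - x1 - x2 mod 41 = 3^2 - 9 - 22 = 19
y3 = s (x1 - x3) - y1 mod 41 = 3 * (9 - 19) - 26 = 26

P + Q = (19, 26)


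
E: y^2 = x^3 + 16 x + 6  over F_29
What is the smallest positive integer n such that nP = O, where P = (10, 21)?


Compute successive multiples of P until we hit O:
  1P = (10, 21)
  2P = (13, 2)
  3P = (1, 9)
  4P = (23, 10)
  5P = (24, 2)
  6P = (18, 23)
  7P = (21, 27)
  8P = (11, 18)
  ... (continuing to 18P)
  18P = O

ord(P) = 18


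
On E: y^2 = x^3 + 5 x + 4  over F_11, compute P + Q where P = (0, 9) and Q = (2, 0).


P != Q, so use the chord formula.
s = (y2 - y1) / (x2 - x1) = (2) / (2) mod 11 = 1
x3 = s^2 - x1 - x2 mod 11 = 1^2 - 0 - 2 = 10
y3 = s (x1 - x3) - y1 mod 11 = 1 * (0 - 10) - 9 = 3

P + Q = (10, 3)


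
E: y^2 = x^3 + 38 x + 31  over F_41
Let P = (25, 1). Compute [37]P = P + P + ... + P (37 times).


k = 37 = 100101_2 (binary, LSB first: 101001)
Double-and-add from P = (25, 1):
  bit 0 = 1: acc = O + (25, 1) = (25, 1)
  bit 1 = 0: acc unchanged = (25, 1)
  bit 2 = 1: acc = (25, 1) + (2, 19) = (15, 9)
  bit 3 = 0: acc unchanged = (15, 9)
  bit 4 = 0: acc unchanged = (15, 9)
  bit 5 = 1: acc = (15, 9) + (3, 34) = (2, 22)

37P = (2, 22)


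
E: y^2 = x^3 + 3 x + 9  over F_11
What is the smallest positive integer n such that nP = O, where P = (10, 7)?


Compute successive multiples of P until we hit O:
  1P = (10, 7)
  2P = (6, 1)
  3P = (0, 8)
  4P = (2, 1)
  5P = (3, 1)
  6P = (3, 10)
  7P = (2, 10)
  8P = (0, 3)
  ... (continuing to 11P)
  11P = O

ord(P) = 11


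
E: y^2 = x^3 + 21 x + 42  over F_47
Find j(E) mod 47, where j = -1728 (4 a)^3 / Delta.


Delta = -16(4 a^3 + 27 b^2) mod 47 = 23
-1728 * (4 a)^3 = -1728 * (4*21)^3 mod 47 = 45
j = 45 * 23^(-1) mod 47 = 4

j = 4 (mod 47)


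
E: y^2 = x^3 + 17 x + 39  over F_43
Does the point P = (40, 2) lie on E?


Check whether y^2 = x^3 + 17 x + 39 (mod 43) for (x, y) = (40, 2).
LHS: y^2 = 2^2 mod 43 = 4
RHS: x^3 + 17 x + 39 = 40^3 + 17*40 + 39 mod 43 = 4
LHS = RHS

Yes, on the curve


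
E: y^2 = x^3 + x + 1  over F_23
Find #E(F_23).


For each x in F_23, count y with y^2 = x^3 + 1 x + 1 mod 23:
  x = 0: RHS = 1, y in [1, 22]  -> 2 point(s)
  x = 1: RHS = 3, y in [7, 16]  -> 2 point(s)
  x = 3: RHS = 8, y in [10, 13]  -> 2 point(s)
  x = 4: RHS = 0, y in [0]  -> 1 point(s)
  x = 5: RHS = 16, y in [4, 19]  -> 2 point(s)
  x = 6: RHS = 16, y in [4, 19]  -> 2 point(s)
  x = 7: RHS = 6, y in [11, 12]  -> 2 point(s)
  x = 9: RHS = 3, y in [7, 16]  -> 2 point(s)
  x = 11: RHS = 9, y in [3, 20]  -> 2 point(s)
  x = 12: RHS = 16, y in [4, 19]  -> 2 point(s)
  x = 13: RHS = 3, y in [7, 16]  -> 2 point(s)
  x = 17: RHS = 9, y in [3, 20]  -> 2 point(s)
  x = 18: RHS = 9, y in [3, 20]  -> 2 point(s)
  x = 19: RHS = 2, y in [5, 18]  -> 2 point(s)
Affine points: 27. Add the point at infinity: total = 28.

#E(F_23) = 28


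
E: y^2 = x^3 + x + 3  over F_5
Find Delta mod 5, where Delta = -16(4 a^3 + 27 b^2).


4 a^3 + 27 b^2 = 4*1^3 + 27*3^2 = 4 + 243 = 247
Delta = -16 * (247) = -3952
Delta mod 5 = 3

Delta = 3 (mod 5)


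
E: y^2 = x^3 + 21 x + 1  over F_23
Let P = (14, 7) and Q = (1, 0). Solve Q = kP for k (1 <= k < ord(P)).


Enumerate multiples of P until we hit Q = (1, 0):
  1P = (14, 7)
  2P = (7, 10)
  3P = (5, 22)
  4P = (17, 21)
  5P = (1, 0)
Match found at i = 5.

k = 5


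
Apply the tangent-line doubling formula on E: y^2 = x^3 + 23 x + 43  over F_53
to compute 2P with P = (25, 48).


Doubling: s = (3 x1^2 + a) / (2 y1)
s = (3*25^2 + 23) / (2*48) mod 53 = 1
x3 = s^2 - 2 x1 mod 53 = 1^2 - 2*25 = 4
y3 = s (x1 - x3) - y1 mod 53 = 1 * (25 - 4) - 48 = 26

2P = (4, 26)


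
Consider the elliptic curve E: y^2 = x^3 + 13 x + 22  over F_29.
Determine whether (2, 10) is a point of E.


Check whether y^2 = x^3 + 13 x + 22 (mod 29) for (x, y) = (2, 10).
LHS: y^2 = 10^2 mod 29 = 13
RHS: x^3 + 13 x + 22 = 2^3 + 13*2 + 22 mod 29 = 27
LHS != RHS

No, not on the curve


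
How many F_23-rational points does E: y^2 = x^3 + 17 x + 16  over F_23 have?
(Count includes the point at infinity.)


For each x in F_23, count y with y^2 = x^3 + 17 x + 16 mod 23:
  x = 0: RHS = 16, y in [4, 19]  -> 2 point(s)
  x = 2: RHS = 12, y in [9, 14]  -> 2 point(s)
  x = 3: RHS = 2, y in [5, 18]  -> 2 point(s)
  x = 6: RHS = 12, y in [9, 14]  -> 2 point(s)
  x = 7: RHS = 18, y in [8, 15]  -> 2 point(s)
  x = 9: RHS = 1, y in [1, 22]  -> 2 point(s)
  x = 10: RHS = 13, y in [6, 17]  -> 2 point(s)
  x = 11: RHS = 16, y in [4, 19]  -> 2 point(s)
  x = 12: RHS = 16, y in [4, 19]  -> 2 point(s)
  x = 14: RHS = 8, y in [10, 13]  -> 2 point(s)
  x = 15: RHS = 12, y in [9, 14]  -> 2 point(s)
  x = 18: RHS = 13, y in [6, 17]  -> 2 point(s)
Affine points: 24. Add the point at infinity: total = 25.

#E(F_23) = 25


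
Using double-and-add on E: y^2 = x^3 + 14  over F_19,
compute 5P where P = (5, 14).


k = 5 = 101_2 (binary, LSB first: 101)
Double-and-add from P = (5, 14):
  bit 0 = 1: acc = O + (5, 14) = (5, 14)
  bit 1 = 0: acc unchanged = (5, 14)
  bit 2 = 1: acc = (5, 14) + (16, 5) = (15, 8)

5P = (15, 8)


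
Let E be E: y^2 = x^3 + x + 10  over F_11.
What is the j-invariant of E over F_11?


Delta = -16(4 a^3 + 27 b^2) mod 11 = 10
-1728 * (4 a)^3 = -1728 * (4*1)^3 mod 11 = 2
j = 2 * 10^(-1) mod 11 = 9

j = 9 (mod 11)


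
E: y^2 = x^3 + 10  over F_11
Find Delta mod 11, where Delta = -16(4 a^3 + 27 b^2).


4 a^3 + 27 b^2 = 4*0^3 + 27*10^2 = 0 + 2700 = 2700
Delta = -16 * (2700) = -43200
Delta mod 11 = 8

Delta = 8 (mod 11)


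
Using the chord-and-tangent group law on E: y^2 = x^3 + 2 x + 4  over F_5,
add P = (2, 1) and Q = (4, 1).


P != Q, so use the chord formula.
s = (y2 - y1) / (x2 - x1) = (0) / (2) mod 5 = 0
x3 = s^2 - x1 - x2 mod 5 = 0^2 - 2 - 4 = 4
y3 = s (x1 - x3) - y1 mod 5 = 0 * (2 - 4) - 1 = 4

P + Q = (4, 4)


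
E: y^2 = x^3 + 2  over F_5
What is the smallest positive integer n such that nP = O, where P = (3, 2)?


Compute successive multiples of P until we hit O:
  1P = (3, 2)
  2P = (3, 3)
  3P = O

ord(P) = 3


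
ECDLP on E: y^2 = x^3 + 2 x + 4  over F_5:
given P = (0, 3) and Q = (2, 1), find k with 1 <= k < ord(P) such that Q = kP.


Enumerate multiples of P until we hit Q = (2, 1):
  1P = (0, 3)
  2P = (4, 4)
  3P = (2, 4)
  4P = (2, 1)
Match found at i = 4.

k = 4


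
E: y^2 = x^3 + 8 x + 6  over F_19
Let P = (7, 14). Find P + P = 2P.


Doubling: s = (3 x1^2 + a) / (2 y1)
s = (3*7^2 + 8) / (2*14) mod 19 = 13
x3 = s^2 - 2 x1 mod 19 = 13^2 - 2*7 = 3
y3 = s (x1 - x3) - y1 mod 19 = 13 * (7 - 3) - 14 = 0

2P = (3, 0)


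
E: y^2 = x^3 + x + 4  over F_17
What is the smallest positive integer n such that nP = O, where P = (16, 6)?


Compute successive multiples of P until we hit O:
  1P = (16, 6)
  2P = (4, 15)
  3P = (5, 7)
  4P = (5, 10)
  5P = (4, 2)
  6P = (16, 11)
  7P = O

ord(P) = 7


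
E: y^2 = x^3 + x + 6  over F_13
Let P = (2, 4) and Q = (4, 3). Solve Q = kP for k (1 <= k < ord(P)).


Enumerate multiples of P until we hit Q = (4, 3):
  1P = (2, 4)
  2P = (9, 9)
  3P = (11, 10)
  4P = (12, 11)
  5P = (3, 7)
  6P = (4, 3)
Match found at i = 6.

k = 6


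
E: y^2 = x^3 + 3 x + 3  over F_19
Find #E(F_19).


For each x in F_19, count y with y^2 = x^3 + 3 x + 3 mod 19:
  x = 1: RHS = 7, y in [8, 11]  -> 2 point(s)
  x = 2: RHS = 17, y in [6, 13]  -> 2 point(s)
  x = 3: RHS = 1, y in [1, 18]  -> 2 point(s)
  x = 6: RHS = 9, y in [3, 16]  -> 2 point(s)
  x = 7: RHS = 6, y in [5, 14]  -> 2 point(s)
  x = 8: RHS = 7, y in [8, 11]  -> 2 point(s)
  x = 10: RHS = 7, y in [8, 11]  -> 2 point(s)
  x = 12: RHS = 0, y in [0]  -> 1 point(s)
  x = 13: RHS = 16, y in [4, 15]  -> 2 point(s)
  x = 16: RHS = 5, y in [9, 10]  -> 2 point(s)
Affine points: 19. Add the point at infinity: total = 20.

#E(F_19) = 20


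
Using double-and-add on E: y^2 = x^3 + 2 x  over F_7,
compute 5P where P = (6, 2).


k = 5 = 101_2 (binary, LSB first: 101)
Double-and-add from P = (6, 2):
  bit 0 = 1: acc = O + (6, 2) = (6, 2)
  bit 1 = 0: acc unchanged = (6, 2)
  bit 2 = 1: acc = (6, 2) + (0, 0) = (5, 3)

5P = (5, 3)


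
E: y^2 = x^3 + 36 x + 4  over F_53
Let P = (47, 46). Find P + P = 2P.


Doubling: s = (3 x1^2 + a) / (2 y1)
s = (3*47^2 + 36) / (2*46) mod 53 = 20
x3 = s^2 - 2 x1 mod 53 = 20^2 - 2*47 = 41
y3 = s (x1 - x3) - y1 mod 53 = 20 * (47 - 41) - 46 = 21

2P = (41, 21)


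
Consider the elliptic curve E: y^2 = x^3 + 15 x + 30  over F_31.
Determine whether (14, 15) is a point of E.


Check whether y^2 = x^3 + 15 x + 30 (mod 31) for (x, y) = (14, 15).
LHS: y^2 = 15^2 mod 31 = 8
RHS: x^3 + 15 x + 30 = 14^3 + 15*14 + 30 mod 31 = 8
LHS = RHS

Yes, on the curve


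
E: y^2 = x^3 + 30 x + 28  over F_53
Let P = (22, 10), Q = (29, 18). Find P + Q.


P != Q, so use the chord formula.
s = (y2 - y1) / (x2 - x1) = (8) / (7) mod 53 = 39
x3 = s^2 - x1 - x2 mod 53 = 39^2 - 22 - 29 = 39
y3 = s (x1 - x3) - y1 mod 53 = 39 * (22 - 39) - 10 = 16

P + Q = (39, 16)


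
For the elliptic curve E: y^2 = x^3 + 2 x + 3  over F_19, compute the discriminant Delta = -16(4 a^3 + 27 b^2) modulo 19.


4 a^3 + 27 b^2 = 4*2^3 + 27*3^2 = 32 + 243 = 275
Delta = -16 * (275) = -4400
Delta mod 19 = 8

Delta = 8 (mod 19)


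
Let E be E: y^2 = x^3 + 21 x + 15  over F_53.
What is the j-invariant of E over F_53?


Delta = -16(4 a^3 + 27 b^2) mod 53 = 50
-1728 * (4 a)^3 = -1728 * (4*21)^3 mod 53 = 52
j = 52 * 50^(-1) mod 53 = 18

j = 18 (mod 53)


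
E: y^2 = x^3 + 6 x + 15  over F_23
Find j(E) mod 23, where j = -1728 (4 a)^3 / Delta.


Delta = -16(4 a^3 + 27 b^2) mod 23 = 20
-1728 * (4 a)^3 = -1728 * (4*6)^3 mod 23 = 20
j = 20 * 20^(-1) mod 23 = 1

j = 1 (mod 23)


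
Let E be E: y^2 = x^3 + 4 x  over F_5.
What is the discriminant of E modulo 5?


4 a^3 + 27 b^2 = 4*4^3 + 27*0^2 = 256 + 0 = 256
Delta = -16 * (256) = -4096
Delta mod 5 = 4

Delta = 4 (mod 5)


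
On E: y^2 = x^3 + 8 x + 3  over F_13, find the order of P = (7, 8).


Compute successive multiples of P until we hit O:
  1P = (7, 8)
  2P = (2, 12)
  3P = (1, 8)
  4P = (5, 5)
  5P = (0, 9)
  6P = (10, 11)
  7P = (10, 2)
  8P = (0, 4)
  ... (continuing to 13P)
  13P = O

ord(P) = 13


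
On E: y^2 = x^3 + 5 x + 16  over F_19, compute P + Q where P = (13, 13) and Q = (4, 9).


P != Q, so use the chord formula.
s = (y2 - y1) / (x2 - x1) = (15) / (10) mod 19 = 11
x3 = s^2 - x1 - x2 mod 19 = 11^2 - 13 - 4 = 9
y3 = s (x1 - x3) - y1 mod 19 = 11 * (13 - 9) - 13 = 12

P + Q = (9, 12)


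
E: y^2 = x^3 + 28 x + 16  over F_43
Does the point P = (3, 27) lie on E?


Check whether y^2 = x^3 + 28 x + 16 (mod 43) for (x, y) = (3, 27).
LHS: y^2 = 27^2 mod 43 = 41
RHS: x^3 + 28 x + 16 = 3^3 + 28*3 + 16 mod 43 = 41
LHS = RHS

Yes, on the curve


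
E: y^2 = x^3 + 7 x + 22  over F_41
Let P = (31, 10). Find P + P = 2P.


Doubling: s = (3 x1^2 + a) / (2 y1)
s = (3*31^2 + 7) / (2*10) mod 41 = 1
x3 = s^2 - 2 x1 mod 41 = 1^2 - 2*31 = 21
y3 = s (x1 - x3) - y1 mod 41 = 1 * (31 - 21) - 10 = 0

2P = (21, 0)


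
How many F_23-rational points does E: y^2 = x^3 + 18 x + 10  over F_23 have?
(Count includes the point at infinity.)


For each x in F_23, count y with y^2 = x^3 + 18 x + 10 mod 23:
  x = 1: RHS = 6, y in [11, 12]  -> 2 point(s)
  x = 2: RHS = 8, y in [10, 13]  -> 2 point(s)
  x = 4: RHS = 8, y in [10, 13]  -> 2 point(s)
  x = 5: RHS = 18, y in [8, 15]  -> 2 point(s)
  x = 6: RHS = 12, y in [9, 14]  -> 2 point(s)
  x = 9: RHS = 4, y in [2, 21]  -> 2 point(s)
  x = 13: RHS = 3, y in [7, 16]  -> 2 point(s)
  x = 14: RHS = 16, y in [4, 19]  -> 2 point(s)
  x = 16: RHS = 1, y in [1, 22]  -> 2 point(s)
  x = 17: RHS = 8, y in [10, 13]  -> 2 point(s)
  x = 18: RHS = 2, y in [5, 18]  -> 2 point(s)
  x = 19: RHS = 12, y in [9, 14]  -> 2 point(s)
  x = 21: RHS = 12, y in [9, 14]  -> 2 point(s)
Affine points: 26. Add the point at infinity: total = 27.

#E(F_23) = 27


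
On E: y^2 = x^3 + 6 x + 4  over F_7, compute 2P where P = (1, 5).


k = 2 = 10_2 (binary, LSB first: 01)
Double-and-add from P = (1, 5):
  bit 0 = 0: acc unchanged = O
  bit 1 = 1: acc = O + (0, 5) = (0, 5)

2P = (0, 5)


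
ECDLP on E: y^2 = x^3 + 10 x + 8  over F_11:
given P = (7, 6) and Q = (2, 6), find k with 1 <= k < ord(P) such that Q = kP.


Enumerate multiples of P until we hit Q = (2, 6):
  1P = (7, 6)
  2P = (6, 8)
  3P = (2, 6)
Match found at i = 3.

k = 3


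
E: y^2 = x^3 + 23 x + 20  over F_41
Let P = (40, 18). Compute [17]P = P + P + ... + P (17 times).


k = 17 = 10001_2 (binary, LSB first: 10001)
Double-and-add from P = (40, 18):
  bit 0 = 1: acc = O + (40, 18) = (40, 18)
  bit 1 = 0: acc unchanged = (40, 18)
  bit 2 = 0: acc unchanged = (40, 18)
  bit 3 = 0: acc unchanged = (40, 18)
  bit 4 = 1: acc = (40, 18) + (7, 14) = (25, 36)

17P = (25, 36)


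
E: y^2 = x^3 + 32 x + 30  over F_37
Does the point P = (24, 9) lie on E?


Check whether y^2 = x^3 + 32 x + 30 (mod 37) for (x, y) = (24, 9).
LHS: y^2 = 9^2 mod 37 = 7
RHS: x^3 + 32 x + 30 = 24^3 + 32*24 + 30 mod 37 = 7
LHS = RHS

Yes, on the curve


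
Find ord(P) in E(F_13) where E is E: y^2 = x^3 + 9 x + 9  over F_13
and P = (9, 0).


Compute successive multiples of P until we hit O:
  1P = (9, 0)
  2P = O

ord(P) = 2


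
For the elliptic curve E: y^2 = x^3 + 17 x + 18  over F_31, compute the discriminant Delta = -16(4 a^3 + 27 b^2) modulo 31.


4 a^3 + 27 b^2 = 4*17^3 + 27*18^2 = 19652 + 8748 = 28400
Delta = -16 * (28400) = -454400
Delta mod 31 = 29

Delta = 29 (mod 31)


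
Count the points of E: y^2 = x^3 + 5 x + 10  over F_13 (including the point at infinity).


For each x in F_13, count y with y^2 = x^3 + 5 x + 10 mod 13:
  x = 0: RHS = 10, y in [6, 7]  -> 2 point(s)
  x = 1: RHS = 3, y in [4, 9]  -> 2 point(s)
  x = 3: RHS = 0, y in [0]  -> 1 point(s)
  x = 4: RHS = 3, y in [4, 9]  -> 2 point(s)
  x = 5: RHS = 4, y in [2, 11]  -> 2 point(s)
  x = 6: RHS = 9, y in [3, 10]  -> 2 point(s)
  x = 8: RHS = 3, y in [4, 9]  -> 2 point(s)
  x = 9: RHS = 4, y in [2, 11]  -> 2 point(s)
  x = 12: RHS = 4, y in [2, 11]  -> 2 point(s)
Affine points: 17. Add the point at infinity: total = 18.

#E(F_13) = 18


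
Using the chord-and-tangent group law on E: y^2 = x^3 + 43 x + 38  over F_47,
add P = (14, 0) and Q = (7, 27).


P != Q, so use the chord formula.
s = (y2 - y1) / (x2 - x1) = (27) / (40) mod 47 = 23
x3 = s^2 - x1 - x2 mod 47 = 23^2 - 14 - 7 = 38
y3 = s (x1 - x3) - y1 mod 47 = 23 * (14 - 38) - 0 = 12

P + Q = (38, 12)


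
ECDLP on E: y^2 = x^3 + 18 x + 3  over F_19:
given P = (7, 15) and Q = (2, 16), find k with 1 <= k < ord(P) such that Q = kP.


Enumerate multiples of P until we hit Q = (2, 16):
  1P = (7, 15)
  2P = (2, 3)
  3P = (15, 0)
  4P = (2, 16)
Match found at i = 4.

k = 4


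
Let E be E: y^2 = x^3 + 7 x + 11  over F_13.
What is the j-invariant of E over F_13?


Delta = -16(4 a^3 + 27 b^2) mod 13 = 6
-1728 * (4 a)^3 = -1728 * (4*7)^3 mod 13 = 8
j = 8 * 6^(-1) mod 13 = 10

j = 10 (mod 13)


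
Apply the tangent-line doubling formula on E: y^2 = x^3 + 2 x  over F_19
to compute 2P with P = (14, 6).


Doubling: s = (3 x1^2 + a) / (2 y1)
s = (3*14^2 + 2) / (2*6) mod 19 = 8
x3 = s^2 - 2 x1 mod 19 = 8^2 - 2*14 = 17
y3 = s (x1 - x3) - y1 mod 19 = 8 * (14 - 17) - 6 = 8

2P = (17, 8)


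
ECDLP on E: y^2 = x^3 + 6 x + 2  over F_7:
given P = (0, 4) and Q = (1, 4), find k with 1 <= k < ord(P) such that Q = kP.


Enumerate multiples of P until we hit Q = (1, 4):
  1P = (0, 4)
  2P = (1, 4)
Match found at i = 2.

k = 2


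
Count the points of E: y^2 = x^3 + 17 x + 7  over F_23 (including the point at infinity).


For each x in F_23, count y with y^2 = x^3 + 17 x + 7 mod 23:
  x = 1: RHS = 2, y in [5, 18]  -> 2 point(s)
  x = 2: RHS = 3, y in [7, 16]  -> 2 point(s)
  x = 3: RHS = 16, y in [4, 19]  -> 2 point(s)
  x = 4: RHS = 1, y in [1, 22]  -> 2 point(s)
  x = 6: RHS = 3, y in [7, 16]  -> 2 point(s)
  x = 7: RHS = 9, y in [3, 20]  -> 2 point(s)
  x = 10: RHS = 4, y in [2, 21]  -> 2 point(s)
  x = 15: RHS = 3, y in [7, 16]  -> 2 point(s)
  x = 18: RHS = 4, y in [2, 21]  -> 2 point(s)
  x = 19: RHS = 13, y in [6, 17]  -> 2 point(s)
  x = 22: RHS = 12, y in [9, 14]  -> 2 point(s)
Affine points: 22. Add the point at infinity: total = 23.

#E(F_23) = 23


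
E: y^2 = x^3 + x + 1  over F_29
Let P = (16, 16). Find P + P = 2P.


Doubling: s = (3 x1^2 + a) / (2 y1)
s = (3*16^2 + 1) / (2*16) mod 29 = 5
x3 = s^2 - 2 x1 mod 29 = 5^2 - 2*16 = 22
y3 = s (x1 - x3) - y1 mod 29 = 5 * (16 - 22) - 16 = 12

2P = (22, 12)


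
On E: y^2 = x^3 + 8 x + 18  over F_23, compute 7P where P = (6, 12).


k = 7 = 111_2 (binary, LSB first: 111)
Double-and-add from P = (6, 12):
  bit 0 = 1: acc = O + (6, 12) = (6, 12)
  bit 1 = 1: acc = (6, 12) + (12, 5) = (7, 16)
  bit 2 = 1: acc = (7, 16) + (3, 0) = (6, 11)

7P = (6, 11)


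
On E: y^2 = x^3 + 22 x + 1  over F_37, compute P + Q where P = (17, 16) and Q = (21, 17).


P != Q, so use the chord formula.
s = (y2 - y1) / (x2 - x1) = (1) / (4) mod 37 = 28
x3 = s^2 - x1 - x2 mod 37 = 28^2 - 17 - 21 = 6
y3 = s (x1 - x3) - y1 mod 37 = 28 * (17 - 6) - 16 = 33

P + Q = (6, 33)


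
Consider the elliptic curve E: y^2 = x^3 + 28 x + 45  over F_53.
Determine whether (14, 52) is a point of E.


Check whether y^2 = x^3 + 28 x + 45 (mod 53) for (x, y) = (14, 52).
LHS: y^2 = 52^2 mod 53 = 1
RHS: x^3 + 28 x + 45 = 14^3 + 28*14 + 45 mod 53 = 1
LHS = RHS

Yes, on the curve


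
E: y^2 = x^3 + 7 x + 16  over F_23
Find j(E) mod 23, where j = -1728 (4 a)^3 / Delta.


Delta = -16(4 a^3 + 27 b^2) mod 23 = 5
-1728 * (4 a)^3 = -1728 * (4*7)^3 mod 23 = 16
j = 16 * 5^(-1) mod 23 = 17

j = 17 (mod 23)


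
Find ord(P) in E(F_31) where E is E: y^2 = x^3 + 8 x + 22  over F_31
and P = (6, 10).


Compute successive multiples of P until we hit O:
  1P = (6, 10)
  2P = (8, 28)
  3P = (5, 30)
  4P = (17, 24)
  5P = (15, 18)
  6P = (15, 13)
  7P = (17, 7)
  8P = (5, 1)
  ... (continuing to 11P)
  11P = O

ord(P) = 11


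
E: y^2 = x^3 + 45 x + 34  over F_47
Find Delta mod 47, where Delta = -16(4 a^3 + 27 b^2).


4 a^3 + 27 b^2 = 4*45^3 + 27*34^2 = 364500 + 31212 = 395712
Delta = -16 * (395712) = -6331392
Delta mod 47 = 25

Delta = 25 (mod 47)


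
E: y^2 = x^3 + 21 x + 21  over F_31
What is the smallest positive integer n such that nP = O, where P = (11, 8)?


Compute successive multiples of P until we hit O:
  1P = (11, 8)
  2P = (27, 11)
  3P = (29, 8)
  4P = (22, 23)
  5P = (16, 19)
  6P = (20, 28)
  7P = (8, 9)
  8P = (19, 5)
  ... (continuing to 32P)
  32P = O

ord(P) = 32


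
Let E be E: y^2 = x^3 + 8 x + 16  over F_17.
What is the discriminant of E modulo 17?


4 a^3 + 27 b^2 = 4*8^3 + 27*16^2 = 2048 + 6912 = 8960
Delta = -16 * (8960) = -143360
Delta mod 17 = 1

Delta = 1 (mod 17)


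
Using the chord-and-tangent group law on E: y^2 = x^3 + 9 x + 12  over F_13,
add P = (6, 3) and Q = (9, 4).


P != Q, so use the chord formula.
s = (y2 - y1) / (x2 - x1) = (1) / (3) mod 13 = 9
x3 = s^2 - x1 - x2 mod 13 = 9^2 - 6 - 9 = 1
y3 = s (x1 - x3) - y1 mod 13 = 9 * (6 - 1) - 3 = 3

P + Q = (1, 3)
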